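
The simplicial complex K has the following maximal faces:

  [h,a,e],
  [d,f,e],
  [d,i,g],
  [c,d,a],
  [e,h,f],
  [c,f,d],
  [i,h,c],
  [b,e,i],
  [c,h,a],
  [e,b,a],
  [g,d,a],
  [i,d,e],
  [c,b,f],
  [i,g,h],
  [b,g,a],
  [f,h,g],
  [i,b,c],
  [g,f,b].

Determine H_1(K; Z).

H_1 = Z^2.

K has 9 vertices, 27 edges, 18 triangles.
rank ∂_1 = 8, rank ∂_2 = 17 ⇒ b_1 = 27 − 8 − 17 = 2; all invariant factors of ∂_2 are 1 so no torsion. So H_1 = Z^2.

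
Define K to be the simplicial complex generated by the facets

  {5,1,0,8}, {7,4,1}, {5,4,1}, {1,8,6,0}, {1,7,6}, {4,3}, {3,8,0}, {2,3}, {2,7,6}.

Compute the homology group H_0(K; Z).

Take the total order 0 < 1 < 2 < 3 < 4 < 5 < 6 < 7 < 8 on the vertex set. Then K (dimension 3) consists of the simplices:

  0-simplices (9): [0], [1], [2], [3], [4], [5], [6], [7], [8]
  1-simplices (20): [0,1], [0,3], [0,5], [0,6], [0,8], [1,4], [1,5], [1,6], [1,7], [1,8], [2,3], [2,6], [2,7], [3,4], [3,8], [4,5], [4,7], [5,8], [6,7], [6,8]
  2-simplices (12): [0,1,5], [0,1,6], [0,1,8], [0,3,8], [0,5,8], [0,6,8], [1,4,5], [1,4,7], [1,5,8], [1,6,7], [1,6,8], [2,6,7]
  3-simplices (2): [0,1,5,8], [0,1,6,8]

giving chain groups C_0 ≅ Z^9, C_1 ≅ Z^20, C_2 ≅ Z^12, C_3 ≅ Z^2.

∂_1: C_1 → C_0 maps an edge to its endpoints' difference, ∂[p,q] = q − p.
As a 9×20 matrix over Z this has rank 8, with invariant factors (1,1,1,1,1,1,1,1).

Boundary ∂_2: C_2 → C_1 sends each 2-simplex [p,q,r] to [q,r] − [p,r] + [p,q]. For instance
  ∂[0,1,8] = [1,8] − [0,8] + [0,1],
  ∂[1,5,8] = [5,8] − [1,8] + [1,5].
The 20×12 boundary matrix has rank 10 and Smith normal form diag(1,1,1,1,1,1,1,1,1,1).

Boundary ∂_3: C_3 → C_2 sends each 3-simplex σ to the alternating sum Σ_i (−1)^i (σ with its i-th vertex removed). For instance
  ∂[0,1,5,8] = [1,5,8] − [0,5,8] + [0,1,8] − [0,1,5],
  ∂[0,1,6,8] = [1,6,8] − [0,6,8] + [0,1,8] − [0,1,6].
The resulting 12×2 matrix has rank 2, and its Smith normal form has invariant factors (1,1).

Reading off H_k = ker ∂_k / im ∂_{k+1}:

  H_0: rank C_0 − rank ∂_1 = 9 − 8 = 1, and the invariant factors of ∂_1 are all 1, so H_0 = Z.

H_0 ≅ Z.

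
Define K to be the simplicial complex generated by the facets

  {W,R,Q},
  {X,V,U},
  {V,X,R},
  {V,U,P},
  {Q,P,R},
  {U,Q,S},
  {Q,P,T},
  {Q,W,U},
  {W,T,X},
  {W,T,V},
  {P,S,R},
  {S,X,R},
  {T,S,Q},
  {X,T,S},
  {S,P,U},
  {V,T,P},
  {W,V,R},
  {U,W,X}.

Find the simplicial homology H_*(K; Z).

H_0 = Z,  H_1 = Z ⊕ Z_2,  H_2 = 0.

Fix the vertex order P < Q < R < S < T < U < V < W < X and write every simplex with vertices in increasing order. Then dim K = 2 and the simplices of K are:

  0-simplices (9): P, Q, R, S, T, U, V, W, X
  1-simplices (27): PQ, PR, PS, PT, PU, PV, QR, QS, QT, QU, QW, RS, RV, RW, RX, ST, SU, SX, TV, TW, TX, UV, UW, UX, VW, VX, WX
  2-simplices (18): PQR, PQT, PRS, PSU, PTV, PUV, QRW, QST, QSU, QUW, RSX, RVW, RVX, STX, TVW, TWX, UVX, UWX

Hence C_0 ≅ Z^9, C_1 ≅ Z^27, C_2 ≅ Z^18.

Boundary ∂_1: C_1 → C_0 maps an edge to its endpoints' difference, ∂[p,q] = q − p. For instance
  ∂RS = S − R.
This gives a 9×27 integer matrix of rank 8; reducing to Smith normal form yields diagonal entries (1,1,1,1,1,1,1,1).

∂_2: C_2 → C_1 acts by ∂[p,q,r] = [q,r] − [p,r] + [p,q]. For instance
  ∂RVX = VX − RX + RV,
  ∂UWX = WX − UX + UW.
This gives a 27×18 integer matrix of rank 18; reducing to Smith normal form yields diagonal entries (1,1,1,1,1,1,1,1,1,1,1,1,1,1,1,1,1,2).

Now H_k = ker ∂_k / im ∂_{k+1}, so:

  H_0: rank C_0 − rank ∂_1 = 9 − 8 = 1, and the invariant factors of ∂_1 are all 1, so H_0 ≅ Z.
  H_1: rank ker ∂_1 − rank ∂_2 = (27 − 8) − 18 = 1, and ∂_2 has invariant factor 2 > 1, so H_1 ≅ Z ⊕ Z_2.
  H_2: rank ker ∂_2 − rank ∂_3 = (18 − 18) − 0 = 0, and there is no ∂_3, so H_2 ≅ 0.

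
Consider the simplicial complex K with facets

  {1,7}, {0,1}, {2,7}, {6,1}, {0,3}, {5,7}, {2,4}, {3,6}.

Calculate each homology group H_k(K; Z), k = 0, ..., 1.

H_0 ≅ Z,  H_1 ≅ Z.

We work with the vertex ordering 0 < 1 < 2 < 3 < 4 < 5 < 6 < 7. The simplices of K, each written with vertices in increasing order, are:

  0-simplices (8): [0], [1], [2], [3], [4], [5], [6], [7]
  1-simplices (8): [0,1], [0,3], [1,6], [1,7], [2,4], [2,7], [3,6], [5,7]

Hence C_0 ≅ Z^8, C_1 ≅ Z^8.

∂_1: C_1 → C_0 sends each edge [p,q] (with p < q) to q − p. For instance
  ∂[0,1] = [1] − [0].
The resulting 8×8 matrix has rank 7, and its Smith normal form has invariant factors (1,1,1,1,1,1,1).

Computing H_k = (kernel of ∂_k) / (image of ∂_{k+1}):

  H_0: rank C_0 − rank ∂_1 = 8 − 7 = 1, and the invariant factors of ∂_1 are all 1, so H_0 ≅ Z.
  H_1: rank ker ∂_1 − rank ∂_2 = (8 − 7) − 0 = 1, and there is no ∂_2, so H_1 ≅ Z.

As a check, the Euler characteristic is 8 − 8 = 0, which agrees with 1 − 1 = 0.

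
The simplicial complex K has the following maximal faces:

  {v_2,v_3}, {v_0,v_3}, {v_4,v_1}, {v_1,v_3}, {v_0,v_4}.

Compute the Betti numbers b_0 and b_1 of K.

We work with the vertex ordering v_0 < v_1 < v_2 < v_3 < v_4. The simplices of K, each written with vertices in increasing order, are:

  0-simplices (5): [v_0], [v_1], [v_2], [v_3], [v_4]
  1-simplices (5): [v_0,v_3], [v_0,v_4], [v_1,v_3], [v_1,v_4], [v_2,v_3]

so the chain groups are C_0 ≅ Z^5, C_1 ≅ Z^5.

∂_1: C_1 → C_0 maps an edge to its endpoints' difference, ∂[p,q] = q − p. For instance
  ∂[v_0,v_4] = [v_4] − [v_0].
This gives a 5×5 integer matrix of rank 4; reducing to Smith normal form yields diagonal entries (1,1,1,1).

Now H_k = ker ∂_k / im ∂_{k+1}, so:

  H_0: rank C_0 − rank ∂_1 = 5 − 4 = 1, and the invariant factors of ∂_1 are all 1, so H_0 ≅ Z.
  H_1: rank ker ∂_1 − rank ∂_2 = (5 − 4) − 0 = 1, and there is no ∂_2, so H_1 ≅ Z.

Hence the Betti numbers are b_0 = 1, b_1 = 1.

b_0 = 1, b_1 = 1.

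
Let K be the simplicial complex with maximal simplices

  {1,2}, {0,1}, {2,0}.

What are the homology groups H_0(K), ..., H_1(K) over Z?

Fix the vertex order 0 < 1 < 2 and write every simplex with vertices in increasing order. Then dim K = 1 and the simplices of K are:

  0-simplices (3): [0], [1], [2]
  1-simplices (3): [0,1], [0,2], [1,2]

giving chain groups C_0 ≅ Z^3, C_1 ≅ Z^3.

∂_1: C_1 → C_0 maps an edge to its endpoints' difference, ∂[p,q] = q − p.
As a 3×3 matrix over Z this has rank 2, with invariant factors (1,1).

Now H_k = ker ∂_k / im ∂_{k+1}, so:

  H_0: rank C_0 − rank ∂_1 = 3 − 2 = 1, and the invariant factors of ∂_1 are all 1, so H_0 ≅ Z.
  H_1: rank ker ∂_1 − rank ∂_2 = (3 − 2) − 0 = 1, and there is no ∂_2, so H_1 ≅ Z.

As a check, the Euler characteristic is 3 − 3 = 0, which agrees with 1 − 1 = 0.

H_0 ≅ Z,  H_1 ≅ Z.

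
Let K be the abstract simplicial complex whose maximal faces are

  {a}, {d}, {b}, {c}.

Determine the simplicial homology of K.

H_0 ≅ Z^4.

Order the vertices as a < b < c < d. Listing each simplex with vertices in this order, K has dimension 0 with simplices:

  0-simplices (4): a, b, c, d

Hence C_0 ≅ Z^4.

Reading off H_k = ker ∂_k / im ∂_{k+1}:

  H_0: rank C_0 − rank ∂_1 = 4 − 0 = 4, and there is no ∂_1, so H_0 = Z^4.

(K is a triangulation of a set of 4 points.)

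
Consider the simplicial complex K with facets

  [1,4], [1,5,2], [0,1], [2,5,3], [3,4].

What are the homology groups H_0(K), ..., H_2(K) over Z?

We work with the vertex ordering 0 < 1 < 2 < 3 < 4 < 5. The simplices of K, each written with vertices in increasing order, are:

  0-simplices (6): [0], [1], [2], [3], [4], [5]
  1-simplices (8): [0,1], [1,2], [1,4], [1,5], [2,3], [2,5], [3,4], [3,5]
  2-simplices (2): [1,2,5], [2,3,5]

giving chain groups C_0 ≅ Z^6, C_1 ≅ Z^8, C_2 ≅ Z^2.

Boundary ∂_1: C_1 → C_0 is given by ∂[p,q] = [q] − [p]. For instance
  ∂[0,1] = [1] − [0].
The resulting 6×8 matrix has rank 5, and its Smith normal form has invariant factors (1,1,1,1,1).

The boundary map ∂_2: C_2 → C_1 sends each 2-simplex [p,q,r] to [q,r] − [p,r] + [p,q]. For instance
  ∂[1,2,5] = [2,5] − [1,5] + [1,2],
  ∂[2,3,5] = [3,5] − [2,5] + [2,3].
The resulting 8×2 matrix has rank 2, and its Smith normal form has invariant factors (1,1).

Reading off H_k = ker ∂_k / im ∂_{k+1}:

  H_0: rank C_0 − rank ∂_1 = 6 − 5 = 1, and the invariant factors of ∂_1 are all 1, so H_0 ≅ Z.
  H_1: rank ker ∂_1 − rank ∂_2 = (8 − 5) − 2 = 1, and the invariant factors of ∂_2 are all 1, so H_1 ≅ Z.
  H_2: rank ker ∂_2 − rank ∂_3 = (2 − 2) − 0 = 0, and there is no ∂_3, so H_2 ≅ 0.

As a check, the Euler characteristic is 6 − 8 + 2 = 0, which agrees with 1 − 1 + 0 = 0.

H_0 ≅ Z,  H_1 ≅ Z,  H_2 = 0.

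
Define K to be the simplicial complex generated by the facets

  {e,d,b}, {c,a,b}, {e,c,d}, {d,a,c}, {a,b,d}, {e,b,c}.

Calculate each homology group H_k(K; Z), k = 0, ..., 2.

K has 5 vertices, 9 edges, 6 triangles.
rank ∂_0 = 0, rank ∂_1 = 4 ⇒ b_0 = 5 − 0 − 4 = 1; all invariant factors of ∂_1 are 1 so no torsion. So H_0 = Z.
rank ∂_1 = 4, rank ∂_2 = 5 ⇒ b_1 = 9 − 4 − 5 = 0; all invariant factors of ∂_2 are 1 so no torsion. So H_1 = 0.
rank ∂_2 = 5, rank ∂_3 = 0 ⇒ b_2 = 6 − 5 − 0 = 1. So H_2 = Z.

H_0 ≅ Z,  H_1 = 0,  H_2 ≅ Z.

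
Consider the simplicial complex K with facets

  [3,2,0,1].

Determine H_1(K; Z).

H_1 ≅ 0.

Order the vertices as 0 < 1 < 2 < 3. Listing each simplex with vertices in this order, K has dimension 3 with simplices:

  0-simplices (4): [0], [1], [2], [3]
  1-simplices (6): [0,1], [0,2], [0,3], [1,2], [1,3], [2,3]
  2-simplices (4): [0,1,2], [0,1,3], [0,2,3], [1,2,3]
  3-simplices (1): [0,1,2,3]

so the chain groups are C_0 ≅ Z^4, C_1 ≅ Z^6, C_2 ≅ Z^4, C_3 ≅ Z^1.

Boundary ∂_1: C_1 → C_0 is given by ∂[p,q] = [q] − [p]. For instance
  ∂[0,3] = [3] − [0].
As a 4×6 matrix over Z this has rank 3, with invariant factors (1,1,1).

The boundary map ∂_2: C_2 → C_1 acts by ∂[p,q,r] = [q,r] − [p,r] + [p,q]. For instance
  ∂[0,1,3] = [1,3] − [0,3] + [0,1],
  ∂[0,1,2] = [1,2] − [0,2] + [0,1].
The resulting 6×4 matrix has rank 3, and its Smith normal form has invariant factors (1,1,1).

The boundary map ∂_3: C_3 → C_2 sends each 3-simplex σ to the alternating sum Σ_i (−1)^i (σ with its i-th vertex removed). For instance
  ∂[0,1,2,3] = [1,2,3] − [0,2,3] + [0,1,3] − [0,1,2].
This gives a 4×1 integer matrix of rank 1; reducing to Smith normal form yields diagonal entries (1).

Now H_k = ker ∂_k / im ∂_{k+1}, so:

  H_1: rank ker ∂_1 − rank ∂_2 = (6 − 3) − 3 = 0, and the invariant factors of ∂_2 are all 1, so H_1 ≅ 0.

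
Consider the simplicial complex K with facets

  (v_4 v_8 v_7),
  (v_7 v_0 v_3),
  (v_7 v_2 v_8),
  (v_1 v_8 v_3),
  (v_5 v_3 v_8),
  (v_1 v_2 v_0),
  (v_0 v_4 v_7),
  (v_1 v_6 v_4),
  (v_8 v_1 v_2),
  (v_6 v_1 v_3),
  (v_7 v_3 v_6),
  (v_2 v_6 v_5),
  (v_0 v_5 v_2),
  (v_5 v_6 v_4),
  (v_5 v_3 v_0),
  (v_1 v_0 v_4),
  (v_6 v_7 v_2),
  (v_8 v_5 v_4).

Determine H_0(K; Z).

H_0 = Z.

Fix the vertex order v_0 < v_1 < v_2 < v_3 < v_4 < v_5 < v_6 < v_7 < v_8 and write every simplex with vertices in increasing order. Then dim K = 2 and the simplices of K are:

  0-simplices (9): [v_0], [v_1], [v_2], [v_3], [v_4], [v_5], [v_6], [v_7], [v_8]
  1-simplices (27): (27 of them)
  2-simplices (18): (18 of them)

giving chain groups C_0 ≅ Z^9, C_1 ≅ Z^27, C_2 ≅ Z^18.

∂_1: C_1 → C_0 maps an edge to its endpoints' difference, ∂[p,q] = q − p. For instance
  ∂[v_0,v_4] = [v_4] − [v_0].
The 9×27 boundary matrix has rank 8 and Smith normal form diag(1,1,1,1,1,1,1,1).

Boundary ∂_2: C_2 → C_1 acts by ∂[p,q,r] = [q,r] − [p,r] + [p,q]. For instance
  ∂[v_0,v_4,v_7] = [v_4,v_7] − [v_0,v_7] + [v_0,v_4],
  ∂[v_1,v_3,v_8] = [v_3,v_8] − [v_1,v_8] + [v_1,v_3].
This gives a 27×18 integer matrix of rank 17; reducing to Smith normal form yields diagonal entries (1,1,1,1,1,1,1,1,1,1,1,1,1,1,1,1,1).

From H_k ≅ ker(∂_k) / im(∂_{k+1}) we obtain:

  H_0: rank C_0 − rank ∂_1 = 9 − 8 = 1, and the invariant factors of ∂_1 are all 1, so H_0 ≅ Z.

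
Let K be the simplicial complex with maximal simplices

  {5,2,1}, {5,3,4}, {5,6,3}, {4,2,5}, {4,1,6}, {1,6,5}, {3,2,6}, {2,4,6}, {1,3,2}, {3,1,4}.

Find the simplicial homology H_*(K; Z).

H_0 ≅ Z,  H_1 ≅ Z/2,  H_2 = 0.

We work with the vertex ordering 1 < 2 < 3 < 4 < 5 < 6. The simplices of K, each written with vertices in increasing order, are:

  0-simplices (6): [1], [2], [3], [4], [5], [6]
  1-simplices (15): [1,2], [1,3], [1,4], [1,5], [1,6], [2,3], [2,4], [2,5], [2,6], [3,4], [3,5], [3,6], [4,5], [4,6], [5,6]
  2-simplices (10): [1,2,3], [1,2,5], [1,3,4], [1,4,6], [1,5,6], [2,3,6], [2,4,5], [2,4,6], [3,4,5], [3,5,6]

Hence C_0 ≅ Z^6, C_1 ≅ Z^15, C_2 ≅ Z^10.

The boundary map ∂_1: C_1 → C_0 is given by ∂[p,q] = [q] − [p].
The 6×15 boundary matrix has rank 5 and Smith normal form diag(1,1,1,1,1).

The boundary map ∂_2: C_2 → C_1 maps a triangle to the signed sum of its edges. For instance
  ∂[3,5,6] = [5,6] − [3,6] + [3,5],
  ∂[2,3,6] = [3,6] − [2,6] + [2,3].
This gives a 15×10 integer matrix of rank 10; reducing to Smith normal form yields diagonal entries (1,1,1,1,1,1,1,1,1,2).

Now H_k = ker ∂_k / im ∂_{k+1}, so:

  H_0: rank C_0 − rank ∂_1 = 6 − 5 = 1, and the invariant factors of ∂_1 are all 1, so H_0 ≅ Z.
  H_1: rank ker ∂_1 − rank ∂_2 = (15 − 5) − 10 = 0, and ∂_2 has invariant factor 2 > 1, so H_1 ≅ Z/2.
  H_2: rank ker ∂_2 − rank ∂_3 = (10 − 10) − 0 = 0, and there is no ∂_3, so H_2 ≅ 0.

(K is a triangulation of the real projective plane RP^2.)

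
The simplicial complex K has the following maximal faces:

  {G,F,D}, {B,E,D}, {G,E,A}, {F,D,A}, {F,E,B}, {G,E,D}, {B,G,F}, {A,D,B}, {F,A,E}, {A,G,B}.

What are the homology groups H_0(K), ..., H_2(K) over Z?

H_0 ≅ Z,  H_1 ≅ Z/2Z,  H_2 = 0.

We work with the vertex ordering A < B < D < E < F < G. The simplices of K, each written with vertices in increasing order, are:

  0-simplices (6): A, B, D, E, F, G
  1-simplices (15): AB, AD, AE, AF, AG, BD, BE, BF, BG, DE, DF, DG, EF, EG, FG
  2-simplices (10): ABD, ABG, ADF, AEF, AEG, BDE, BEF, BFG, DEG, DFG

giving chain groups C_0 ≅ Z^6, C_1 ≅ Z^15, C_2 ≅ Z^10.

∂_1: C_1 → C_0 maps an edge to its endpoints' difference, ∂[p,q] = q − p. For instance
  ∂AE = E − A.
The 6×15 boundary matrix has rank 5 and Smith normal form diag(1,1,1,1,1).

The boundary map ∂_2: C_2 → C_1 acts by ∂[p,q,r] = [q,r] − [p,r] + [p,q]. For instance
  ∂DEG = EG − DG + DE,
  ∂ABG = BG − AG + AB.
This gives a 15×10 integer matrix of rank 10; reducing to Smith normal form yields diagonal entries (1,1,1,1,1,1,1,1,1,2).

Computing H_k = (kernel of ∂_k) / (image of ∂_{k+1}):

  H_0: rank C_0 − rank ∂_1 = 6 − 5 = 1, and the invariant factors of ∂_1 are all 1, so H_0 = Z.
  H_1: rank ker ∂_1 − rank ∂_2 = (15 − 5) − 10 = 0, and ∂_2 has invariant factor 2 > 1, so H_1 = Z/2Z.
  H_2: rank ker ∂_2 − rank ∂_3 = (10 − 10) − 0 = 0, and there is no ∂_3, so H_2 = 0.

As a check, the Euler characteristic is 6 − 15 + 10 = 1, which agrees with 1 − 0 + 0 = 1.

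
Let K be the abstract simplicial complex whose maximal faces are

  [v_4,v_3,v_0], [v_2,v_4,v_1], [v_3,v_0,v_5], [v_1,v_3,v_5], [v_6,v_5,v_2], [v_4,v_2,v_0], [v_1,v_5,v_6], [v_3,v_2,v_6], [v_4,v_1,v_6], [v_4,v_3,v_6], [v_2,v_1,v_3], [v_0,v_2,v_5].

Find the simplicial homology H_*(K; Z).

Fix the vertex order v_0 < v_1 < v_2 < v_3 < v_4 < v_5 < v_6 and write every simplex with vertices in increasing order. Then dim K = 2 and the simplices of K are:

  0-simplices (7): [v_0], [v_1], [v_2], [v_3], [v_4], [v_5], [v_6]
  1-simplices (18): (18 of them)
  2-simplices (12): (12 of them)

Hence C_0 ≅ Z^7, C_1 ≅ Z^18, C_2 ≅ Z^12.

The boundary map ∂_1: C_1 → C_0 maps an edge to its endpoints' difference, ∂[p,q] = q − p. For instance
  ∂[v_1,v_4] = [v_4] − [v_1].
The resulting 7×18 matrix has rank 6, and its Smith normal form has invariant factors (1,1,1,1,1,1).

Boundary ∂_2: C_2 → C_1 acts by ∂[p,q,r] = [q,r] − [p,r] + [p,q]. For instance
  ∂[v_3,v_4,v_6] = [v_4,v_6] − [v_3,v_6] + [v_3,v_4],
  ∂[v_1,v_5,v_6] = [v_5,v_6] − [v_1,v_6] + [v_1,v_5].
As a 18×12 matrix over Z this has rank 12, with invariant factors (1,1,1,1,1,1,1,1,1,1,1,2).

From H_k ≅ ker(∂_k) / im(∂_{k+1}) we obtain:

  H_0: rank C_0 − rank ∂_1 = 7 − 6 = 1, and the invariant factors of ∂_1 are all 1, so H_0 = Z.
  H_1: rank ker ∂_1 − rank ∂_2 = (18 − 6) − 12 = 0, and ∂_2 has invariant factor 2 > 1, so H_1 = Z_2.
  H_2: rank ker ∂_2 − rank ∂_3 = (12 − 12) − 0 = 0, and there is no ∂_3, so H_2 = 0.

(K is a triangulation of the real projective plane RP^2.)

H_0 ≅ Z,  H_1 ≅ Z_2,  H_2 = 0.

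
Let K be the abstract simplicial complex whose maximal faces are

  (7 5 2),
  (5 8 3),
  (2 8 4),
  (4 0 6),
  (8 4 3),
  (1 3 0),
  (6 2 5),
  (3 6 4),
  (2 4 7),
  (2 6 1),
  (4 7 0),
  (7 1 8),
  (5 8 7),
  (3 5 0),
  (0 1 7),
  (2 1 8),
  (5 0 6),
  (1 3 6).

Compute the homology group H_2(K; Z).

K has 9 vertices, 27 edges, 18 triangles.
rank ∂_2 = 18, rank ∂_3 = 0 ⇒ b_2 = 18 − 18 − 0 = 0. So H_2 = 0.

H_2 = 0.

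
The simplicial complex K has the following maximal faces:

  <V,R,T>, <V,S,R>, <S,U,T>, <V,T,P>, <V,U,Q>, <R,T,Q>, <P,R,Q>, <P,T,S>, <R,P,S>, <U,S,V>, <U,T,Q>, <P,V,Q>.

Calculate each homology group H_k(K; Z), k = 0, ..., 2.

Fix the vertex order P < Q < R < S < T < U < V and write every simplex with vertices in increasing order. Then dim K = 2 and the simplices of K are:

  0-simplices (7): P, Q, R, S, T, U, V
  1-simplices (18): PQ, PR, PS, PT, PV, QR, QT, QU, QV, RS, RT, RV, ST, SU, SV, TU, TV, UV
  2-simplices (12): PQR, PQV, PRS, PST, PTV, QRT, QTU, QUV, RSV, RTV, STU, SUV

so the chain groups are C_0 ≅ Z^7, C_1 ≅ Z^18, C_2 ≅ Z^12.

∂_1: C_1 → C_0 maps an edge to its endpoints' difference, ∂[p,q] = q − p.
The resulting 7×18 matrix has rank 6, and its Smith normal form has invariant factors (1,1,1,1,1,1).

Boundary ∂_2: C_2 → C_1 maps a triangle to the signed sum of its edges. For instance
  ∂PQV = QV − PV + PQ,
  ∂SUV = UV − SV + SU.
As a 18×12 matrix over Z this has rank 12, with invariant factors (1,1,1,1,1,1,1,1,1,1,1,2).

Now H_k = ker ∂_k / im ∂_{k+1}, so:

  H_0: rank C_0 − rank ∂_1 = 7 − 6 = 1, and the invariant factors of ∂_1 are all 1, so H_0 ≅ Z.
  H_1: rank ker ∂_1 − rank ∂_2 = (18 − 6) − 12 = 0, and ∂_2 has invariant factor 2 > 1, so H_1 ≅ Z/2.
  H_2: rank ker ∂_2 − rank ∂_3 = (12 − 12) − 0 = 0, and there is no ∂_3, so H_2 ≅ 0.

As a check, the Euler characteristic is 7 − 18 + 12 = 1, which agrees with 1 − 0 + 0 = 1.
(K is a triangulation of the real projective plane RP^2.)

H_0 ≅ Z,  H_1 ≅ Z/2,  H_2 = 0.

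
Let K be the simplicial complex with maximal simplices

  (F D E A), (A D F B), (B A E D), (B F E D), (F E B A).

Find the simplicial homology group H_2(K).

H_2 = 0.

K has 5 vertices, 10 edges, 10 triangles, 5 3-simplices.
rank ∂_2 = 6, rank ∂_3 = 4 ⇒ b_2 = 10 − 6 − 4 = 0; all invariant factors of ∂_3 are 1 so no torsion. So H_2 ≅ 0.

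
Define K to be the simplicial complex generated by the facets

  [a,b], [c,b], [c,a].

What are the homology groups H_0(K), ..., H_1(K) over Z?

Take the total order a < b < c on the vertex set. Then K (dimension 1) consists of the simplices:

  0-simplices (3): a, b, c
  1-simplices (3): ab, ac, bc

giving chain groups C_0 ≅ Z^3, C_1 ≅ Z^3.

∂_1: C_1 → C_0 sends each edge [p,q] (with p < q) to q − p. For instance
  ∂ac = c − a.
As a 3×3 matrix over Z this has rank 2, with invariant factors (1,1).

Reading off H_k = ker ∂_k / im ∂_{k+1}:

  H_0: rank C_0 − rank ∂_1 = 3 − 2 = 1, and the invariant factors of ∂_1 are all 1, so H_0 = Z.
  H_1: rank ker ∂_1 − rank ∂_2 = (3 − 2) − 0 = 1, and there is no ∂_2, so H_1 = Z.

H_0 = Z,  H_1 = Z.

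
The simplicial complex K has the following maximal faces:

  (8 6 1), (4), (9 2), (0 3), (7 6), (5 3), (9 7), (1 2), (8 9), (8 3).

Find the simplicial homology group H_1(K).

H_1 = Z^2.

Fix the vertex order 0 < 1 < 2 < 3 < 4 < 5 < 6 < 7 < 8 < 9 and write every simplex with vertices in increasing order. Then dim K = 2 and the simplices of K are:

  0-simplices (10): [0], [1], [2], [3], [4], [5], [6], [7], [8], [9]
  1-simplices (11): [0,3], [1,2], [1,6], [1,8], [2,9], [3,5], [3,8], [6,7], [6,8], [7,9], [8,9]
  2-simplices (1): [1,6,8]

Hence C_0 ≅ Z^10, C_1 ≅ Z^11, C_2 ≅ Z^1.

The boundary map ∂_1: C_1 → C_0 maps an edge to its endpoints' difference, ∂[p,q] = q − p.
The resulting 10×11 matrix has rank 8, and its Smith normal form has invariant factors (1,1,1,1,1,1,1,1).

Boundary ∂_2: C_2 → C_1 sends each 2-simplex [p,q,r] to [q,r] − [p,r] + [p,q]. For instance
  ∂[1,6,8] = [6,8] − [1,8] + [1,6].
This gives a 11×1 integer matrix of rank 1; reducing to Smith normal form yields diagonal entries (1).

From H_k ≅ ker(∂_k) / im(∂_{k+1}) we obtain:

  H_1: rank ker ∂_1 − rank ∂_2 = (11 − 8) − 1 = 2, and the invariant factors of ∂_2 are all 1, so H_1 ≅ Z^2.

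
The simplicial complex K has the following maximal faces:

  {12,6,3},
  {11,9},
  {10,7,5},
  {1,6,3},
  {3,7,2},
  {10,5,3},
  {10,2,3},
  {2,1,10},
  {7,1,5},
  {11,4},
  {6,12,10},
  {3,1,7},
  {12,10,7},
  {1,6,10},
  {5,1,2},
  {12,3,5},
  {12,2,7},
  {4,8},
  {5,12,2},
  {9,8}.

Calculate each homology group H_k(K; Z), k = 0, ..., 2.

H_0 ≅ Z^2,  H_1 ≅ Z^3,  H_2 ≅ Z.

Fix the vertex order 1 < 2 < 3 < 4 < 5 < 6 < 7 < 8 < 9 < 10 < 11 < 12 and write every simplex with vertices in increasing order. Then dim K = 2 and the simplices of K are:

  0-simplices (12): [1], [2], [3], [4], [5], [6], [7], [8], [9], [10], [11], [12]
  1-simplices (28): (28 of them)
  2-simplices (16): [1,2,5], [1,2,10], [1,3,6], [1,3,7], [1,5,7], [1,6,10], [2,3,7], [2,3,10], [2,5,12], [2,7,12], [3,5,10], [3,5,12], [3,6,12], [5,7,10], [6,10,12], [7,10,12]

giving chain groups C_0 ≅ Z^12, C_1 ≅ Z^28, C_2 ≅ Z^16.

The boundary map ∂_1: C_1 → C_0 sends each edge [p,q] (with p < q) to q − p.
As a 12×28 matrix over Z this has rank 10, with invariant factors (1,1,1,1,1,1,1,1,1,1).

The boundary map ∂_2: C_2 → C_1 maps a triangle to the signed sum of its edges. For instance
  ∂[1,5,7] = [5,7] − [1,7] + [1,5],
  ∂[3,6,12] = [6,12] − [3,12] + [3,6].
The resulting 28×16 matrix has rank 15, and its Smith normal form has invariant factors (1,1,1,1,1,1,1,1,1,1,1,1,1,1,1).

Reading off H_k = ker ∂_k / im ∂_{k+1}:

  H_0: rank C_0 − rank ∂_1 = 12 − 10 = 2, and the invariant factors of ∂_1 are all 1, so H_0 ≅ Z^2.
  H_1: rank ker ∂_1 − rank ∂_2 = (28 − 10) − 15 = 3, and the invariant factors of ∂_2 are all 1, so H_1 ≅ Z^3.
  H_2: rank ker ∂_2 − rank ∂_3 = (16 − 15) − 0 = 1, and there is no ∂_3, so H_2 ≅ Z.

(K is a triangulation of the disjoint union of the circle S^1 and the torus T^2.)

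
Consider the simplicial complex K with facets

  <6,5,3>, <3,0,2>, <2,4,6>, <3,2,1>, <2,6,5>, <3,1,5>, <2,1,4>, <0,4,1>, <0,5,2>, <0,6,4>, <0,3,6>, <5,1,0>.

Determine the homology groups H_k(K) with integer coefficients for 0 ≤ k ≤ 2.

Take the total order 0 < 1 < 2 < 3 < 4 < 5 < 6 on the vertex set. Then K (dimension 2) consists of the simplices:

  0-simplices (7): [0], [1], [2], [3], [4], [5], [6]
  1-simplices (18): [0,1], [0,2], [0,3], [0,4], [0,5], [0,6], [1,2], [1,3], [1,4], [1,5], [2,3], [2,4], [2,5], [2,6], [3,5], [3,6], [4,6], [5,6]
  2-simplices (12): [0,1,4], [0,1,5], [0,2,3], [0,2,5], [0,3,6], [0,4,6], [1,2,3], [1,2,4], [1,3,5], [2,4,6], [2,5,6], [3,5,6]

so the chain groups are C_0 ≅ Z^7, C_1 ≅ Z^18, C_2 ≅ Z^12.

The boundary map ∂_1: C_1 → C_0 is given by ∂[p,q] = [q] − [p]. For instance
  ∂[2,5] = [5] − [2].
The 7×18 boundary matrix has rank 6 and Smith normal form diag(1,1,1,1,1,1).

The boundary map ∂_2: C_2 → C_1 acts by ∂[p,q,r] = [q,r] − [p,r] + [p,q]. For instance
  ∂[2,5,6] = [5,6] − [2,6] + [2,5],
  ∂[3,5,6] = [5,6] − [3,6] + [3,5].
As a 18×12 matrix over Z this has rank 12, with invariant factors (1,1,1,1,1,1,1,1,1,1,1,2).

Reading off H_k = ker ∂_k / im ∂_{k+1}:

  H_0: rank C_0 − rank ∂_1 = 7 − 6 = 1, and the invariant factors of ∂_1 are all 1, so H_0 = Z.
  H_1: rank ker ∂_1 − rank ∂_2 = (18 − 6) − 12 = 0, and ∂_2 has invariant factor 2 > 1, so H_1 = Z_2.
  H_2: rank ker ∂_2 − rank ∂_3 = (12 − 12) − 0 = 0, and there is no ∂_3, so H_2 = 0.

(K is a triangulation of the real projective plane RP^2.)

H_0 ≅ Z,  H_1 ≅ Z_2,  H_2 = 0.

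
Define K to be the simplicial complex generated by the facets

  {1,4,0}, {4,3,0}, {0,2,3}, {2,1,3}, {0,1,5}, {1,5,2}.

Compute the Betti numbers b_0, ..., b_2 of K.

b_0 = 1, b_1 = 1, b_2 = 0.

We work with the vertex ordering 0 < 1 < 2 < 3 < 4 < 5. The simplices of K, each written with vertices in increasing order, are:

  0-simplices (6): [0], [1], [2], [3], [4], [5]
  1-simplices (12): [0,1], [0,2], [0,3], [0,4], [0,5], [1,2], [1,3], [1,4], [1,5], [2,3], [2,5], [3,4]
  2-simplices (6): [0,1,4], [0,1,5], [0,2,3], [0,3,4], [1,2,3], [1,2,5]

giving chain groups C_0 ≅ Z^6, C_1 ≅ Z^12, C_2 ≅ Z^6.

Boundary ∂_1: C_1 → C_0 maps an edge to its endpoints' difference, ∂[p,q] = q − p.
As a 6×12 matrix over Z this has rank 5, with invariant factors (1,1,1,1,1).

The boundary map ∂_2: C_2 → C_1 maps a triangle to the signed sum of its edges. For instance
  ∂[0,1,5] = [1,5] − [0,5] + [0,1],
  ∂[0,3,4] = [3,4] − [0,4] + [0,3].
The resulting 12×6 matrix has rank 6, and its Smith normal form has invariant factors (1,1,1,1,1,1).

Computing H_k = (kernel of ∂_k) / (image of ∂_{k+1}):

  H_0: rank C_0 − rank ∂_1 = 6 − 5 = 1, and the invariant factors of ∂_1 are all 1, so H_0 = Z.
  H_1: rank ker ∂_1 − rank ∂_2 = (12 − 5) − 6 = 1, and the invariant factors of ∂_2 are all 1, so H_1 = Z.
  H_2: rank ker ∂_2 − rank ∂_3 = (6 − 6) − 0 = 0, and there is no ∂_3, so H_2 = 0.

Hence the Betti numbers are b_0 = 1, b_1 = 1, b_2 = 0.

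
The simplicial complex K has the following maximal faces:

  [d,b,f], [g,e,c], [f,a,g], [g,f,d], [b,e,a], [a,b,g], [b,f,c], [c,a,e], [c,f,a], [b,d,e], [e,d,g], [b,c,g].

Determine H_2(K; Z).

H_2 = 0.

We work with the vertex ordering a < b < c < d < e < f < g. The simplices of K, each written with vertices in increasing order, are:

  0-simplices (7): a, b, c, d, e, f, g
  1-simplices (18): ab, ac, ae, af, ag, bc, bd, be, bf, bg, ce, cf, cg, de, df, dg, eg, fg
  2-simplices (12): abe, abg, ace, acf, afg, bcf, bcg, bde, bdf, ceg, deg, dfg

so the chain groups are C_0 ≅ Z^7, C_1 ≅ Z^18, C_2 ≅ Z^12.

∂_1: C_1 → C_0 maps an edge to its endpoints' difference, ∂[p,q] = q − p. For instance
  ∂de = e − d.
This gives a 7×18 integer matrix of rank 6; reducing to Smith normal form yields diagonal entries (1,1,1,1,1,1).

Boundary ∂_2: C_2 → C_1 sends each 2-simplex [p,q,r] to [q,r] − [p,r] + [p,q]. For instance
  ∂dfg = fg − dg + df,
  ∂abg = bg − ag + ab.
The 18×12 boundary matrix has rank 12 and Smith normal form diag(1,1,1,1,1,1,1,1,1,1,1,2).

Computing H_k = (kernel of ∂_k) / (image of ∂_{k+1}):

  H_2: rank ker ∂_2 − rank ∂_3 = (12 − 12) − 0 = 0, and there is no ∂_3, so H_2 ≅ 0.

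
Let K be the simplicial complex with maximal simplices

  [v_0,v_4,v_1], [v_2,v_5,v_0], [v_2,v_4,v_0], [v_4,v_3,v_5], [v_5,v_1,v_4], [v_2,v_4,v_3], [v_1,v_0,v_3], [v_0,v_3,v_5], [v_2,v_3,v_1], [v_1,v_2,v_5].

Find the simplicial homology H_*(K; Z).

H_0 = Z,  H_1 = Z/2,  H_2 = 0.

K has 6 vertices, 15 edges, 10 triangles.
rank ∂_0 = 0, rank ∂_1 = 5 ⇒ b_0 = 6 − 0 − 5 = 1; all invariant factors of ∂_1 are 1 so no torsion. So H_0 ≅ Z.
rank ∂_1 = 5, rank ∂_2 = 10 ⇒ b_1 = 15 − 5 − 10 = 0; ∂_2 has invariant factor(s) [2] giving torsion. So H_1 ≅ Z/2.
rank ∂_2 = 10, rank ∂_3 = 0 ⇒ b_2 = 10 − 10 − 0 = 0. So H_2 ≅ 0.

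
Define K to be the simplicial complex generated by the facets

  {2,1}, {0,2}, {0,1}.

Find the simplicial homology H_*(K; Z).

K has 3 vertices, 3 edges.
rank ∂_0 = 0, rank ∂_1 = 2 ⇒ b_0 = 3 − 0 − 2 = 1; all invariant factors of ∂_1 are 1 so no torsion. So H_0 = Z.
rank ∂_1 = 2, rank ∂_2 = 0 ⇒ b_1 = 3 − 2 − 0 = 1. So H_1 = Z.

H_0 ≅ Z,  H_1 ≅ Z.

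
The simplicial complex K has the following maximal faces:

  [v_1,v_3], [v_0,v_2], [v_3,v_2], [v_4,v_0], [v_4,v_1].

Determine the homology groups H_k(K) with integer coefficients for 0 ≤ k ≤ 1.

We work with the vertex ordering v_0 < v_1 < v_2 < v_3 < v_4. The simplices of K, each written with vertices in increasing order, are:

  0-simplices (5): [v_0], [v_1], [v_2], [v_3], [v_4]
  1-simplices (5): [v_0,v_2], [v_0,v_4], [v_1,v_3], [v_1,v_4], [v_2,v_3]

Hence C_0 ≅ Z^5, C_1 ≅ Z^5.

Boundary ∂_1: C_1 → C_0 maps an edge to its endpoints' difference, ∂[p,q] = q − p.
This gives a 5×5 integer matrix of rank 4; reducing to Smith normal form yields diagonal entries (1,1,1,1).

Reading off H_k = ker ∂_k / im ∂_{k+1}:

  H_0: rank C_0 − rank ∂_1 = 5 − 4 = 1, and the invariant factors of ∂_1 are all 1, so H_0 = Z.
  H_1: rank ker ∂_1 − rank ∂_2 = (5 − 4) − 0 = 1, and there is no ∂_2, so H_1 = Z.

(K is a triangulation of the circle S^1.)

H_0 = Z,  H_1 = Z.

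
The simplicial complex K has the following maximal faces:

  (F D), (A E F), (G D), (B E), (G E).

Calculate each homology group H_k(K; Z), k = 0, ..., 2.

Take the total order A < B < D < E < F < G on the vertex set. Then K (dimension 2) consists of the simplices:

  0-simplices (6): A, B, D, E, F, G
  1-simplices (7): AE, AF, BE, DF, DG, EF, EG
  2-simplices (1): AEF

giving chain groups C_0 ≅ Z^6, C_1 ≅ Z^7, C_2 ≅ Z^1.

Boundary ∂_1: C_1 → C_0 maps an edge to its endpoints' difference, ∂[p,q] = q − p. For instance
  ∂DG = G − D.
This gives a 6×7 integer matrix of rank 5; reducing to Smith normal form yields diagonal entries (1,1,1,1,1).

∂_2: C_2 → C_1 acts by ∂[p,q,r] = [q,r] − [p,r] + [p,q]. For instance
  ∂AEF = EF − AF + AE.
This gives a 7×1 integer matrix of rank 1; reducing to Smith normal form yields diagonal entries (1).

From H_k ≅ ker(∂_k) / im(∂_{k+1}) we obtain:

  H_0: rank C_0 − rank ∂_1 = 6 − 5 = 1, and the invariant factors of ∂_1 are all 1, so H_0 = Z.
  H_1: rank ker ∂_1 − rank ∂_2 = (7 − 5) − 1 = 1, and the invariant factors of ∂_2 are all 1, so H_1 = Z.
  H_2: rank ker ∂_2 − rank ∂_3 = (1 − 1) − 0 = 0, and there is no ∂_3, so H_2 = 0.

H_0 = Z,  H_1 = Z,  H_2 = 0.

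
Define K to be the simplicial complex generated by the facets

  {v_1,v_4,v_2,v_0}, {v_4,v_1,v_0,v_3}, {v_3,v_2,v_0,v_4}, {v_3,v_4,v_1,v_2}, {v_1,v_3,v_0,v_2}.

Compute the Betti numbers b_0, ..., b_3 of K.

Take the total order v_0 < v_1 < v_2 < v_3 < v_4 on the vertex set. Then K (dimension 3) consists of the simplices:

  0-simplices (5): [v_0], [v_1], [v_2], [v_3], [v_4]
  1-simplices (10): [v_0,v_1], [v_0,v_2], [v_0,v_3], [v_0,v_4], [v_1,v_2], [v_1,v_3], [v_1,v_4], [v_2,v_3], [v_2,v_4], [v_3,v_4]
  2-simplices (10): [v_0,v_1,v_2], [v_0,v_1,v_3], [v_0,v_1,v_4], [v_0,v_2,v_3], [v_0,v_2,v_4], [v_0,v_3,v_4], [v_1,v_2,v_3], [v_1,v_2,v_4], [v_1,v_3,v_4], [v_2,v_3,v_4]
  3-simplices (5): [v_0,v_1,v_2,v_3], [v_0,v_1,v_2,v_4], [v_0,v_1,v_3,v_4], [v_0,v_2,v_3,v_4], [v_1,v_2,v_3,v_4]

giving chain groups C_0 ≅ Z^5, C_1 ≅ Z^10, C_2 ≅ Z^10, C_3 ≅ Z^5.

Boundary ∂_1: C_1 → C_0 maps an edge to its endpoints' difference, ∂[p,q] = q − p. For instance
  ∂[v_3,v_4] = [v_4] − [v_3].
The 5×10 boundary matrix has rank 4 and Smith normal form diag(1,1,1,1).

Boundary ∂_2: C_2 → C_1 acts by ∂[p,q,r] = [q,r] − [p,r] + [p,q]. For instance
  ∂[v_0,v_2,v_3] = [v_2,v_3] − [v_0,v_3] + [v_0,v_2],
  ∂[v_0,v_1,v_4] = [v_1,v_4] − [v_0,v_4] + [v_0,v_1].
The resulting 10×10 matrix has rank 6, and its Smith normal form has invariant factors (1,1,1,1,1,1).

∂_3: C_3 → C_2 sends each 3-simplex σ to the alternating sum Σ_i (−1)^i (σ with its i-th vertex removed). For instance
  ∂[v_1,v_2,v_3,v_4] = [v_2,v_3,v_4] − [v_1,v_3,v_4] + [v_1,v_2,v_4] − [v_1,v_2,v_3],
  ∂[v_0,v_2,v_3,v_4] = [v_2,v_3,v_4] − [v_0,v_3,v_4] + [v_0,v_2,v_4] − [v_0,v_2,v_3].
This gives a 10×5 integer matrix of rank 4; reducing to Smith normal form yields diagonal entries (1,1,1,1).

From H_k ≅ ker(∂_k) / im(∂_{k+1}) we obtain:

  H_0: rank C_0 − rank ∂_1 = 5 − 4 = 1, and the invariant factors of ∂_1 are all 1, so H_0 ≅ Z.
  H_1: rank ker ∂_1 − rank ∂_2 = (10 − 4) − 6 = 0, and the invariant factors of ∂_2 are all 1, so H_1 ≅ 0.
  H_2: rank ker ∂_2 − rank ∂_3 = (10 − 6) − 4 = 0, and the invariant factors of ∂_3 are all 1, so H_2 ≅ 0.
  H_3: rank ker ∂_3 − rank ∂_4 = (5 − 4) − 0 = 1, and there is no ∂_4, so H_3 ≅ Z.

Hence the Betti numbers are b_0 = 1, b_1 = 0, b_2 = 0, b_3 = 1.

b_0 = 1, b_1 = 0, b_2 = 0, b_3 = 1.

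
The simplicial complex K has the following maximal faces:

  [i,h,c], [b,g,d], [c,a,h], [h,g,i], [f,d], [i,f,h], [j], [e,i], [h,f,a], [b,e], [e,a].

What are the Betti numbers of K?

Take the total order a < b < c < d < e < f < g < h < i < j on the vertex set. Then K (dimension 2) consists of the simplices:

  0-simplices (10): a, b, c, d, e, f, g, h, i, j
  1-simplices (17): ac, ae, af, ah, bd, be, bg, ch, ci, df, dg, ei, fh, fi, gh, gi, hi
  2-simplices (6): ach, afh, bdg, chi, fhi, ghi

Hence C_0 ≅ Z^10, C_1 ≅ Z^17, C_2 ≅ Z^6.

The boundary map ∂_1: C_1 → C_0 maps an edge to its endpoints' difference, ∂[p,q] = q − p.
This gives a 10×17 integer matrix of rank 8; reducing to Smith normal form yields diagonal entries (1,1,1,1,1,1,1,1).

The boundary map ∂_2: C_2 → C_1 acts by ∂[p,q,r] = [q,r] − [p,r] + [p,q]. For instance
  ∂afh = fh − ah + af,
  ∂ach = ch − ah + ac.
This gives a 17×6 integer matrix of rank 6; reducing to Smith normal form yields diagonal entries (1,1,1,1,1,1).

Reading off H_k = ker ∂_k / im ∂_{k+1}:

  H_0: rank C_0 − rank ∂_1 = 10 − 8 = 2, and the invariant factors of ∂_1 are all 1, so H_0 = Z^2.
  H_1: rank ker ∂_1 − rank ∂_2 = (17 − 8) − 6 = 3, and the invariant factors of ∂_2 are all 1, so H_1 = Z^3.
  H_2: rank ker ∂_2 − rank ∂_3 = (6 − 6) − 0 = 0, and there is no ∂_3, so H_2 = 0.

As a check, the Euler characteristic is 10 − 17 + 6 = -1, which agrees with 2 − 3 + 0 = -1.

Hence the Betti numbers are b_0 = 2, b_1 = 3, b_2 = 0.

b_0 = 2, b_1 = 3, b_2 = 0.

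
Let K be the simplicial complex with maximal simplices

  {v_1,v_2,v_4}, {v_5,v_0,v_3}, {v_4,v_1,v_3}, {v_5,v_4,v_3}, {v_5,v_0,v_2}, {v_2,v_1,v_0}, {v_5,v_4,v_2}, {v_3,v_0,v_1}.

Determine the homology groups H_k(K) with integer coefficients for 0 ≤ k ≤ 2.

We work with the vertex ordering v_0 < v_1 < v_2 < v_3 < v_4 < v_5. The simplices of K, each written with vertices in increasing order, are:

  0-simplices (6): [v_0], [v_1], [v_2], [v_3], [v_4], [v_5]
  1-simplices (12): [v_0,v_1], [v_0,v_2], [v_0,v_3], [v_0,v_5], [v_1,v_2], [v_1,v_3], [v_1,v_4], [v_2,v_4], [v_2,v_5], [v_3,v_4], [v_3,v_5], [v_4,v_5]
  2-simplices (8): [v_0,v_1,v_2], [v_0,v_1,v_3], [v_0,v_2,v_5], [v_0,v_3,v_5], [v_1,v_2,v_4], [v_1,v_3,v_4], [v_2,v_4,v_5], [v_3,v_4,v_5]

so the chain groups are C_0 ≅ Z^6, C_1 ≅ Z^12, C_2 ≅ Z^8.

∂_1: C_1 → C_0 maps an edge to its endpoints' difference, ∂[p,q] = q − p.
This gives a 6×12 integer matrix of rank 5; reducing to Smith normal form yields diagonal entries (1,1,1,1,1).

Boundary ∂_2: C_2 → C_1 acts by ∂[p,q,r] = [q,r] − [p,r] + [p,q]. For instance
  ∂[v_0,v_2,v_5] = [v_2,v_5] − [v_0,v_5] + [v_0,v_2],
  ∂[v_1,v_3,v_4] = [v_3,v_4] − [v_1,v_4] + [v_1,v_3].
As a 12×8 matrix over Z this has rank 7, with invariant factors (1,1,1,1,1,1,1).

Computing H_k = (kernel of ∂_k) / (image of ∂_{k+1}):

  H_0: rank C_0 − rank ∂_1 = 6 − 5 = 1, and the invariant factors of ∂_1 are all 1, so H_0 ≅ Z.
  H_1: rank ker ∂_1 − rank ∂_2 = (12 − 5) − 7 = 0, and the invariant factors of ∂_2 are all 1, so H_1 ≅ 0.
  H_2: rank ker ∂_2 − rank ∂_3 = (8 − 7) − 0 = 1, and there is no ∂_3, so H_2 ≅ Z.

As a check, the Euler characteristic is 6 − 12 + 8 = 2, which agrees with 1 − 0 + 1 = 2.
(K is a triangulation of the 2-sphere S^2.)

H_0 ≅ Z,  H_1 = 0,  H_2 ≅ Z.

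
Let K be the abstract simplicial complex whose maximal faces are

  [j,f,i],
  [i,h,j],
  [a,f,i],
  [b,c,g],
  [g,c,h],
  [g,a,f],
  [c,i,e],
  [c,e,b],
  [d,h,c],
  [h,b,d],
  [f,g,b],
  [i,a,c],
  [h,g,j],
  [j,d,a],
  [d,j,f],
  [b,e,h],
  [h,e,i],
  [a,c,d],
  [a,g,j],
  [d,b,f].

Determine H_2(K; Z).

K has 10 vertices, 30 edges, 20 triangles.
rank ∂_2 = 20, rank ∂_3 = 0 ⇒ b_2 = 20 − 20 − 0 = 0. So H_2 ≅ 0.

H_2 = 0.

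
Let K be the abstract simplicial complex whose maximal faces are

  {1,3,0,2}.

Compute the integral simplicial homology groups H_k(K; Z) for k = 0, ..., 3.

We work with the vertex ordering 0 < 1 < 2 < 3. The simplices of K, each written with vertices in increasing order, are:

  0-simplices (4): [0], [1], [2], [3]
  1-simplices (6): [0,1], [0,2], [0,3], [1,2], [1,3], [2,3]
  2-simplices (4): [0,1,2], [0,1,3], [0,2,3], [1,2,3]
  3-simplices (1): [0,1,2,3]

so the chain groups are C_0 ≅ Z^4, C_1 ≅ Z^6, C_2 ≅ Z^4, C_3 ≅ Z^1.

Boundary ∂_1: C_1 → C_0 maps an edge to its endpoints' difference, ∂[p,q] = q − p. For instance
  ∂[2,3] = [3] − [2].
As a 4×6 matrix over Z this has rank 3, with invariant factors (1,1,1).

The boundary map ∂_2: C_2 → C_1 sends each 2-simplex [p,q,r] to [q,r] − [p,r] + [p,q]. For instance
  ∂[0,1,3] = [1,3] − [0,3] + [0,1],
  ∂[0,2,3] = [2,3] − [0,3] + [0,2].
The 6×4 boundary matrix has rank 3 and Smith normal form diag(1,1,1).

Boundary ∂_3: C_3 → C_2 sends each 3-simplex σ to the alternating sum Σ_i (−1)^i (σ with its i-th vertex removed). For instance
  ∂[0,1,2,3] = [1,2,3] − [0,2,3] + [0,1,3] − [0,1,2].
The resulting 4×1 matrix has rank 1, and its Smith normal form has invariant factors (1).

Now H_k = ker ∂_k / im ∂_{k+1}, so:

  H_0: rank C_0 − rank ∂_1 = 4 − 3 = 1, and the invariant factors of ∂_1 are all 1, so H_0 = Z.
  H_1: rank ker ∂_1 − rank ∂_2 = (6 − 3) − 3 = 0, and the invariant factors of ∂_2 are all 1, so H_1 = 0.
  H_2: rank ker ∂_2 − rank ∂_3 = (4 − 3) − 1 = 0, and the invariant factors of ∂_3 are all 1, so H_2 = 0.
  H_3: rank ker ∂_3 − rank ∂_4 = (1 − 1) − 0 = 0, and there is no ∂_4, so H_3 = 0.

As a check, the Euler characteristic is 4 − 6 + 4 − 1 = 1, which agrees with 1 − 0 + 0 − 0 = 1.
(K is a triangulation of the 3-simplex.)

H_0 = Z,  H_1 = 0,  H_2 = 0,  H_3 = 0.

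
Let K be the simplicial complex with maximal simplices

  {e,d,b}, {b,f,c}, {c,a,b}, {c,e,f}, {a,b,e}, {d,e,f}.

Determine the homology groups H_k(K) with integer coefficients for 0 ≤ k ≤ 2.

We work with the vertex ordering a < b < c < d < e < f. The simplices of K, each written with vertices in increasing order, are:

  0-simplices (6): a, b, c, d, e, f
  1-simplices (12): ab, ac, ae, bc, bd, be, bf, ce, cf, de, df, ef
  2-simplices (6): abc, abe, bcf, bde, cef, def

giving chain groups C_0 ≅ Z^6, C_1 ≅ Z^12, C_2 ≅ Z^6.

The boundary map ∂_1: C_1 → C_0 maps an edge to its endpoints' difference, ∂[p,q] = q − p.
The resulting 6×12 matrix has rank 5, and its Smith normal form has invariant factors (1,1,1,1,1).

Boundary ∂_2: C_2 → C_1 acts by ∂[p,q,r] = [q,r] − [p,r] + [p,q]. For instance
  ∂abe = be − ae + ab,
  ∂def = ef − df + de.
As a 12×6 matrix over Z this has rank 6, with invariant factors (1,1,1,1,1,1).

Now H_k = ker ∂_k / im ∂_{k+1}, so:

  H_0: rank C_0 − rank ∂_1 = 6 − 5 = 1, and the invariant factors of ∂_1 are all 1, so H_0 = Z.
  H_1: rank ker ∂_1 − rank ∂_2 = (12 − 5) − 6 = 1, and the invariant factors of ∂_2 are all 1, so H_1 = Z.
  H_2: rank ker ∂_2 − rank ∂_3 = (6 − 6) − 0 = 0, and there is no ∂_3, so H_2 = 0.

As a check, the Euler characteristic is 6 − 12 + 6 = 0, which agrees with 1 − 1 + 0 = 0.

H_0 ≅ Z,  H_1 ≅ Z,  H_2 = 0.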